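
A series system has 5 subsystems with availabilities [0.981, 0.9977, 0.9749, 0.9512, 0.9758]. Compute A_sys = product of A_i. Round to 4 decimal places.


Subsystems: [0.981, 0.9977, 0.9749, 0.9512, 0.9758]
After subsystem 1 (A=0.981): product = 0.981
After subsystem 2 (A=0.9977): product = 0.9787
After subsystem 3 (A=0.9749): product = 0.9542
After subsystem 4 (A=0.9512): product = 0.9076
After subsystem 5 (A=0.9758): product = 0.8856
A_sys = 0.8856

0.8856


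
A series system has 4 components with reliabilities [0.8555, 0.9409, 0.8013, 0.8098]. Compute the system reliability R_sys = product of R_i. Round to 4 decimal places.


Components: [0.8555, 0.9409, 0.8013, 0.8098]
After component 1 (R=0.8555): product = 0.8555
After component 2 (R=0.9409): product = 0.8049
After component 3 (R=0.8013): product = 0.645
After component 4 (R=0.8098): product = 0.5223
R_sys = 0.5223

0.5223


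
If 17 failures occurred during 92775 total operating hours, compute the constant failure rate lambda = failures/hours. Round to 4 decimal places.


failures = 17
total_hours = 92775
lambda = 17 / 92775
lambda = 0.0002

0.0002


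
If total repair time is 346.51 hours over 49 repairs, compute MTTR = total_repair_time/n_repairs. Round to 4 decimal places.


total_repair_time = 346.51
n_repairs = 49
MTTR = 346.51 / 49
MTTR = 7.0716

7.0716


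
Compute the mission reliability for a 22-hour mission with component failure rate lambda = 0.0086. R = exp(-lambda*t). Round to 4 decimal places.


lambda = 0.0086
mission_time = 22
lambda * t = 0.0086 * 22 = 0.1892
R = exp(-0.1892)
R = 0.8276

0.8276


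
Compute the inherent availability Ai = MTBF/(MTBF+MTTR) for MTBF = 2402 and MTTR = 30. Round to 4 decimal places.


MTBF = 2402
MTTR = 30
MTBF + MTTR = 2432
Ai = 2402 / 2432
Ai = 0.9877

0.9877


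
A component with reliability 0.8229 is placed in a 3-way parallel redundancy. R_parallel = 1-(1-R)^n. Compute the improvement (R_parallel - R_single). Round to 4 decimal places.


R_single = 0.8229, n = 3
1 - R_single = 0.1771
(1 - R_single)^n = 0.1771^3 = 0.0056
R_parallel = 1 - 0.0056 = 0.9944
Improvement = 0.9944 - 0.8229
Improvement = 0.1715

0.1715


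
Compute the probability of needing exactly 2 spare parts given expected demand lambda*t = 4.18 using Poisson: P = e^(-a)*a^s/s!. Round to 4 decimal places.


a = 4.18, s = 2
e^(-a) = e^(-4.18) = 0.0153
a^s = 4.18^2 = 17.4724
s! = 2
P = 0.0153 * 17.4724 / 2
P = 0.1337

0.1337


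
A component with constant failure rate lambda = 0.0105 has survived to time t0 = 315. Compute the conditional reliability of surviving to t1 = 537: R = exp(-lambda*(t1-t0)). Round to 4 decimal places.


lambda = 0.0105
t0 = 315, t1 = 537
t1 - t0 = 222
lambda * (t1-t0) = 0.0105 * 222 = 2.331
R = exp(-2.331)
R = 0.0972

0.0972


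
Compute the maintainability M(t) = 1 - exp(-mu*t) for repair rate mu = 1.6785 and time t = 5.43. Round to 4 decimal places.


mu = 1.6785, t = 5.43
mu * t = 1.6785 * 5.43 = 9.1143
exp(-9.1143) = 0.0001
M(t) = 1 - 0.0001
M(t) = 0.9999

0.9999


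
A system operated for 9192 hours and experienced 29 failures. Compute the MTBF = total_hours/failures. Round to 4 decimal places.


total_hours = 9192
failures = 29
MTBF = 9192 / 29
MTBF = 316.9655

316.9655


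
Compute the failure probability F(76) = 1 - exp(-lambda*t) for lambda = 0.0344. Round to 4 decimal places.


lambda = 0.0344, t = 76
lambda * t = 2.6144
exp(-2.6144) = 0.0732
F(t) = 1 - 0.0732
F(t) = 0.9268

0.9268


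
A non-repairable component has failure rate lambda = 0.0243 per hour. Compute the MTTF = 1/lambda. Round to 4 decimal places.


lambda = 0.0243
MTTF = 1 / 0.0243
MTTF = 41.1523

41.1523


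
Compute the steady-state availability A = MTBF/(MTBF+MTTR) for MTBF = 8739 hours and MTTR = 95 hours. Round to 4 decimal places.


MTBF = 8739
MTTR = 95
MTBF + MTTR = 8834
A = 8739 / 8834
A = 0.9892

0.9892


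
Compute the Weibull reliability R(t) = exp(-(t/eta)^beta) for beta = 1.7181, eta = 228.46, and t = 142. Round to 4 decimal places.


beta = 1.7181, eta = 228.46, t = 142
t/eta = 142 / 228.46 = 0.6216
(t/eta)^beta = 0.6216^1.7181 = 0.4417
R(t) = exp(-0.4417)
R(t) = 0.6429

0.6429


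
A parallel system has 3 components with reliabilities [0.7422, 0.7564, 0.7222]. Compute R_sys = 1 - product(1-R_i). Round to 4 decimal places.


Components: [0.7422, 0.7564, 0.7222]
(1 - 0.7422) = 0.2578, running product = 0.2578
(1 - 0.7564) = 0.2436, running product = 0.0628
(1 - 0.7222) = 0.2778, running product = 0.0174
Product of (1-R_i) = 0.0174
R_sys = 1 - 0.0174 = 0.9826

0.9826


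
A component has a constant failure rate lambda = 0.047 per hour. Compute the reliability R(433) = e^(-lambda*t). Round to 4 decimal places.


lambda = 0.047
t = 433
lambda * t = 20.351
R(t) = e^(-20.351)
R(t) = 0.0

0.0


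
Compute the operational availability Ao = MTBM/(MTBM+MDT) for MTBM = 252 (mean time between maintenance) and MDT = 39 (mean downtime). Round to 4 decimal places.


MTBM = 252
MDT = 39
MTBM + MDT = 291
Ao = 252 / 291
Ao = 0.866

0.866


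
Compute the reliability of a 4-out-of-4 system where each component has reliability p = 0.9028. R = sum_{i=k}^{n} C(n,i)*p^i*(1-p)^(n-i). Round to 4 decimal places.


k = 4, n = 4, p = 0.9028
i=4: C(4,4)=1 * 0.9028^4 * 0.0972^0 = 0.6643
R = sum of terms = 0.6643

0.6643


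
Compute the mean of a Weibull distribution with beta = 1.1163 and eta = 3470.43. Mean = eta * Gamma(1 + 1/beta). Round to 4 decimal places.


beta = 1.1163, eta = 3470.43
1/beta = 0.8958
1 + 1/beta = 1.8958
Gamma(1.8958) = 0.9603
Mean = 3470.43 * 0.9603
Mean = 3332.7913

3332.7913


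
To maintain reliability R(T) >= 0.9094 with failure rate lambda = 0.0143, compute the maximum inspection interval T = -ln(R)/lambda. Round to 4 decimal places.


R_target = 0.9094
lambda = 0.0143
-ln(0.9094) = 0.095
T = 0.095 / 0.0143
T = 6.6413

6.6413


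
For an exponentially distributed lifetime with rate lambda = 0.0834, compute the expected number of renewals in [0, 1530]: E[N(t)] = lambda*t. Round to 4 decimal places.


lambda = 0.0834
t = 1530
E[N(t)] = lambda * t
E[N(t)] = 0.0834 * 1530
E[N(t)] = 127.602

127.602


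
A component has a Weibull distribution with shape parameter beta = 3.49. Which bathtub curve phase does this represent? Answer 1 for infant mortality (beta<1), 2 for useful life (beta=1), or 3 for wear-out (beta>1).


beta = 3.49
Compare beta to 1:
beta < 1 => infant mortality (phase 1)
beta = 1 => useful life (phase 2)
beta > 1 => wear-out (phase 3)
Since beta = 3.49, this is wear-out (increasing failure rate)
Phase = 3

3


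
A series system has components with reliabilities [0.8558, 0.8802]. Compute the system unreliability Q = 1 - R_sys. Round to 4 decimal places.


Components: [0.8558, 0.8802]
After component 1: product = 0.8558
After component 2: product = 0.7533
R_sys = 0.7533
Q = 1 - 0.7533 = 0.2467

0.2467


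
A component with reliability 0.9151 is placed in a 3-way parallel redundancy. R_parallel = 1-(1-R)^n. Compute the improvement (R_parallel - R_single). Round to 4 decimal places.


R_single = 0.9151, n = 3
1 - R_single = 0.0849
(1 - R_single)^n = 0.0849^3 = 0.0006
R_parallel = 1 - 0.0006 = 0.9994
Improvement = 0.9994 - 0.9151
Improvement = 0.0843

0.0843


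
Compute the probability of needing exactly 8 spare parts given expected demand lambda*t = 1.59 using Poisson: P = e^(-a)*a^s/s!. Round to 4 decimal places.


a = 1.59, s = 8
e^(-a) = e^(-1.59) = 0.2039
a^s = 1.59^8 = 40.8486
s! = 40320
P = 0.2039 * 40.8486 / 40320
P = 0.0002

0.0002


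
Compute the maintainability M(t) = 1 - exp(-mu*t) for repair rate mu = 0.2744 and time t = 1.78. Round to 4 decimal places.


mu = 0.2744, t = 1.78
mu * t = 0.2744 * 1.78 = 0.4884
exp(-0.4884) = 0.6136
M(t) = 1 - 0.6136
M(t) = 0.3864

0.3864


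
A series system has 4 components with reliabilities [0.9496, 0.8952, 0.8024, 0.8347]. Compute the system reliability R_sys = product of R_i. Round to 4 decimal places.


Components: [0.9496, 0.8952, 0.8024, 0.8347]
After component 1 (R=0.9496): product = 0.9496
After component 2 (R=0.8952): product = 0.8501
After component 3 (R=0.8024): product = 0.6821
After component 4 (R=0.8347): product = 0.5694
R_sys = 0.5694

0.5694


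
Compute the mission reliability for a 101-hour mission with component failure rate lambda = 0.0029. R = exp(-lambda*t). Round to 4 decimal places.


lambda = 0.0029
mission_time = 101
lambda * t = 0.0029 * 101 = 0.2929
R = exp(-0.2929)
R = 0.7461

0.7461


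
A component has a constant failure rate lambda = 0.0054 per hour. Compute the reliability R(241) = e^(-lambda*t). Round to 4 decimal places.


lambda = 0.0054
t = 241
lambda * t = 1.3014
R(t) = e^(-1.3014)
R(t) = 0.2722

0.2722


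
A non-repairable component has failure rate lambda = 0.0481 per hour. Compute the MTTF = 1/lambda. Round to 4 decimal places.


lambda = 0.0481
MTTF = 1 / 0.0481
MTTF = 20.79

20.79


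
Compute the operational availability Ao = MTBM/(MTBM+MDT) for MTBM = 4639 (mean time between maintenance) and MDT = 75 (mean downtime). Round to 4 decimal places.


MTBM = 4639
MDT = 75
MTBM + MDT = 4714
Ao = 4639 / 4714
Ao = 0.9841

0.9841


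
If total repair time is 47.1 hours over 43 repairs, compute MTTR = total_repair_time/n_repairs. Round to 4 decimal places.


total_repair_time = 47.1
n_repairs = 43
MTTR = 47.1 / 43
MTTR = 1.0953

1.0953


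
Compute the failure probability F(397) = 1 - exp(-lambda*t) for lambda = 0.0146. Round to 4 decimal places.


lambda = 0.0146, t = 397
lambda * t = 5.7962
exp(-5.7962) = 0.003
F(t) = 1 - 0.003
F(t) = 0.997

0.997


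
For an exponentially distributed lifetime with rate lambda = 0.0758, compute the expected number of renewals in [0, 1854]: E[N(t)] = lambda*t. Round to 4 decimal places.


lambda = 0.0758
t = 1854
E[N(t)] = lambda * t
E[N(t)] = 0.0758 * 1854
E[N(t)] = 140.5332

140.5332


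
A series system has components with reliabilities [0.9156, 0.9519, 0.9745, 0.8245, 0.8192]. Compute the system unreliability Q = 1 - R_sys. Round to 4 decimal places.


Components: [0.9156, 0.9519, 0.9745, 0.8245, 0.8192]
After component 1: product = 0.9156
After component 2: product = 0.8716
After component 3: product = 0.8493
After component 4: product = 0.7003
After component 5: product = 0.5737
R_sys = 0.5737
Q = 1 - 0.5737 = 0.4263

0.4263


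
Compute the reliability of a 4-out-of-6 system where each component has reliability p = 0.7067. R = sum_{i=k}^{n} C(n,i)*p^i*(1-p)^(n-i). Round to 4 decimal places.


k = 4, n = 6, p = 0.7067
i=4: C(6,4)=15 * 0.7067^4 * 0.2933^2 = 0.3219
i=5: C(6,5)=6 * 0.7067^5 * 0.2933^1 = 0.3102
i=6: C(6,6)=1 * 0.7067^6 * 0.2933^0 = 0.1246
R = sum of terms = 0.7566

0.7566


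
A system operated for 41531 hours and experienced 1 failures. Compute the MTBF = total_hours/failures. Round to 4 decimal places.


total_hours = 41531
failures = 1
MTBF = 41531 / 1
MTBF = 41531.0

41531.0


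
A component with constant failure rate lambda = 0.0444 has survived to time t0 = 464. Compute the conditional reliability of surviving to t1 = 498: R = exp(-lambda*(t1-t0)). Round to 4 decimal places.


lambda = 0.0444
t0 = 464, t1 = 498
t1 - t0 = 34
lambda * (t1-t0) = 0.0444 * 34 = 1.5096
R = exp(-1.5096)
R = 0.221

0.221


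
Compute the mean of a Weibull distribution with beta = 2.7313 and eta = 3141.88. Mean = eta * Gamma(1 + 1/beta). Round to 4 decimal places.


beta = 2.7313, eta = 3141.88
1/beta = 0.3661
1 + 1/beta = 1.3661
Gamma(1.3661) = 0.8896
Mean = 3141.88 * 0.8896
Mean = 2795.141

2795.141


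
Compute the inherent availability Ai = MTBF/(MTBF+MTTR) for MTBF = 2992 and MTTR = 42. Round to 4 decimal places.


MTBF = 2992
MTTR = 42
MTBF + MTTR = 3034
Ai = 2992 / 3034
Ai = 0.9862

0.9862


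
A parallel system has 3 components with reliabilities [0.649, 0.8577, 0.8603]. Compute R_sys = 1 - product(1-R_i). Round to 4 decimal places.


Components: [0.649, 0.8577, 0.8603]
(1 - 0.649) = 0.351, running product = 0.351
(1 - 0.8577) = 0.1423, running product = 0.0499
(1 - 0.8603) = 0.1397, running product = 0.007
Product of (1-R_i) = 0.007
R_sys = 1 - 0.007 = 0.993

0.993


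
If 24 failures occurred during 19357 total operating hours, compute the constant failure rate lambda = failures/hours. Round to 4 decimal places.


failures = 24
total_hours = 19357
lambda = 24 / 19357
lambda = 0.0012

0.0012


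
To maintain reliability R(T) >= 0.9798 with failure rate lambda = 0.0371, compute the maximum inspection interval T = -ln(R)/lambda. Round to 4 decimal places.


R_target = 0.9798
lambda = 0.0371
-ln(0.9798) = 0.0204
T = 0.0204 / 0.0371
T = 0.55

0.55


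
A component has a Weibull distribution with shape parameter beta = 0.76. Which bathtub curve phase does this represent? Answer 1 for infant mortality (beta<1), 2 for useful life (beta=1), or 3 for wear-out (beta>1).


beta = 0.76
Compare beta to 1:
beta < 1 => infant mortality (phase 1)
beta = 1 => useful life (phase 2)
beta > 1 => wear-out (phase 3)
Since beta = 0.76, this is infant mortality (decreasing failure rate)
Phase = 1

1


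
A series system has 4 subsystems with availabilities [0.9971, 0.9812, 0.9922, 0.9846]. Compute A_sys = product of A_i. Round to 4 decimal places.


Subsystems: [0.9971, 0.9812, 0.9922, 0.9846]
After subsystem 1 (A=0.9971): product = 0.9971
After subsystem 2 (A=0.9812): product = 0.9784
After subsystem 3 (A=0.9922): product = 0.9707
After subsystem 4 (A=0.9846): product = 0.9558
A_sys = 0.9558

0.9558


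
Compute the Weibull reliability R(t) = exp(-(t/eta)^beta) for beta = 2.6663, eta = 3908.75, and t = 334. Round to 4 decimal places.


beta = 2.6663, eta = 3908.75, t = 334
t/eta = 334 / 3908.75 = 0.0854
(t/eta)^beta = 0.0854^2.6663 = 0.0014
R(t) = exp(-0.0014)
R(t) = 0.9986

0.9986


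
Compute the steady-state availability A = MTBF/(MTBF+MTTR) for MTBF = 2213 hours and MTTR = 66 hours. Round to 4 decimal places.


MTBF = 2213
MTTR = 66
MTBF + MTTR = 2279
A = 2213 / 2279
A = 0.971

0.971


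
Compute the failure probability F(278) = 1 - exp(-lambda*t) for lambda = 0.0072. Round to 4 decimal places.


lambda = 0.0072, t = 278
lambda * t = 2.0016
exp(-2.0016) = 0.1351
F(t) = 1 - 0.1351
F(t) = 0.8649

0.8649


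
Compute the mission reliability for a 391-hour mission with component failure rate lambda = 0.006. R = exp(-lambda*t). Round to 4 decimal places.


lambda = 0.006
mission_time = 391
lambda * t = 0.006 * 391 = 2.346
R = exp(-2.346)
R = 0.0958

0.0958


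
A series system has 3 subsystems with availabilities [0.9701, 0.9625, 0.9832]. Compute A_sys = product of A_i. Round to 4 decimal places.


Subsystems: [0.9701, 0.9625, 0.9832]
After subsystem 1 (A=0.9701): product = 0.9701
After subsystem 2 (A=0.9625): product = 0.9337
After subsystem 3 (A=0.9832): product = 0.918
A_sys = 0.918

0.918


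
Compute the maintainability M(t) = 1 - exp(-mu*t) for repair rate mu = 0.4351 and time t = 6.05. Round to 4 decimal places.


mu = 0.4351, t = 6.05
mu * t = 0.4351 * 6.05 = 2.6324
exp(-2.6324) = 0.0719
M(t) = 1 - 0.0719
M(t) = 0.9281

0.9281


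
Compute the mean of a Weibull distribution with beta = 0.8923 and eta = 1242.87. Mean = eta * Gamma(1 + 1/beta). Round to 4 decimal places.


beta = 0.8923, eta = 1242.87
1/beta = 1.1207
1 + 1/beta = 2.1207
Gamma(2.1207) = 1.0572
Mean = 1242.87 * 1.0572
Mean = 1313.9483

1313.9483


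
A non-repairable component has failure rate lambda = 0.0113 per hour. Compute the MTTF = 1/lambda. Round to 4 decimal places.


lambda = 0.0113
MTTF = 1 / 0.0113
MTTF = 88.4956

88.4956


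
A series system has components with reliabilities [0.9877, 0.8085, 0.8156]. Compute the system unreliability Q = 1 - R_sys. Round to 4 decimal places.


Components: [0.9877, 0.8085, 0.8156]
After component 1: product = 0.9877
After component 2: product = 0.7986
After component 3: product = 0.6513
R_sys = 0.6513
Q = 1 - 0.6513 = 0.3487

0.3487


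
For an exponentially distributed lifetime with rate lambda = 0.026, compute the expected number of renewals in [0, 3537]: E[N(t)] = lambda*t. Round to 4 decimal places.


lambda = 0.026
t = 3537
E[N(t)] = lambda * t
E[N(t)] = 0.026 * 3537
E[N(t)] = 91.962

91.962


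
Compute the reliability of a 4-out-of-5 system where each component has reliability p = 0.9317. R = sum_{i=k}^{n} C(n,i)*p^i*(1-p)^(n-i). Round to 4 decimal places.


k = 4, n = 5, p = 0.9317
i=4: C(5,4)=5 * 0.9317^4 * 0.0683^1 = 0.2573
i=5: C(5,5)=1 * 0.9317^5 * 0.0683^0 = 0.7021
R = sum of terms = 0.9594

0.9594


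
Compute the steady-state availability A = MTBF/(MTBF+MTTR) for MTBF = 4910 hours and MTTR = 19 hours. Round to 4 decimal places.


MTBF = 4910
MTTR = 19
MTBF + MTTR = 4929
A = 4910 / 4929
A = 0.9961

0.9961


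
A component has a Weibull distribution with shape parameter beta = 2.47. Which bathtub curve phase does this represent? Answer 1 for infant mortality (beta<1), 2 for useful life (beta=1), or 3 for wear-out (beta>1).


beta = 2.47
Compare beta to 1:
beta < 1 => infant mortality (phase 1)
beta = 1 => useful life (phase 2)
beta > 1 => wear-out (phase 3)
Since beta = 2.47, this is wear-out (increasing failure rate)
Phase = 3

3


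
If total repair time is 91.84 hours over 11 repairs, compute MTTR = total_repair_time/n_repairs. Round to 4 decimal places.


total_repair_time = 91.84
n_repairs = 11
MTTR = 91.84 / 11
MTTR = 8.3491

8.3491


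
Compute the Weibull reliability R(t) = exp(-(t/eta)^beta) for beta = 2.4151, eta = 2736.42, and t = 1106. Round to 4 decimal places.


beta = 2.4151, eta = 2736.42, t = 1106
t/eta = 1106 / 2736.42 = 0.4042
(t/eta)^beta = 0.4042^2.4151 = 0.1122
R(t) = exp(-0.1122)
R(t) = 0.8939

0.8939


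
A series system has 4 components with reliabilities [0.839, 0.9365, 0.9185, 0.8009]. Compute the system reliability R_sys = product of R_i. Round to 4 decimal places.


Components: [0.839, 0.9365, 0.9185, 0.8009]
After component 1 (R=0.839): product = 0.839
After component 2 (R=0.9365): product = 0.7857
After component 3 (R=0.9185): product = 0.7217
After component 4 (R=0.8009): product = 0.578
R_sys = 0.578

0.578


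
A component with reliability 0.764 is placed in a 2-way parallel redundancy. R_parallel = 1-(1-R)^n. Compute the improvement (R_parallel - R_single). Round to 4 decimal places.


R_single = 0.764, n = 2
1 - R_single = 0.236
(1 - R_single)^n = 0.236^2 = 0.0557
R_parallel = 1 - 0.0557 = 0.9443
Improvement = 0.9443 - 0.764
Improvement = 0.1803

0.1803


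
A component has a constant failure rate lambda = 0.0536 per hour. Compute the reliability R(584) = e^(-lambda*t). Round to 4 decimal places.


lambda = 0.0536
t = 584
lambda * t = 31.3024
R(t) = e^(-31.3024)
R(t) = 0.0

0.0


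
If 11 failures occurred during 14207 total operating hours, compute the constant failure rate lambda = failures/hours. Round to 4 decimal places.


failures = 11
total_hours = 14207
lambda = 11 / 14207
lambda = 0.0008

0.0008


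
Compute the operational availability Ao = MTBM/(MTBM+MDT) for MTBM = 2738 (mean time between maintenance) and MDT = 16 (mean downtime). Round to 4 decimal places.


MTBM = 2738
MDT = 16
MTBM + MDT = 2754
Ao = 2738 / 2754
Ao = 0.9942

0.9942


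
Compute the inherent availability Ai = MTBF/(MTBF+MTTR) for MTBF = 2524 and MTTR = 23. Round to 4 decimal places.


MTBF = 2524
MTTR = 23
MTBF + MTTR = 2547
Ai = 2524 / 2547
Ai = 0.991

0.991


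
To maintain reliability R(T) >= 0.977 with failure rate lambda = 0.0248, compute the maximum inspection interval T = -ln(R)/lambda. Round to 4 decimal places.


R_target = 0.977
lambda = 0.0248
-ln(0.977) = 0.0233
T = 0.0233 / 0.0248
T = 0.9383

0.9383


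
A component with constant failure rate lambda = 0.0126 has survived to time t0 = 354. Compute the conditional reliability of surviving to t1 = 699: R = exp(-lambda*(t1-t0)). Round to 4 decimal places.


lambda = 0.0126
t0 = 354, t1 = 699
t1 - t0 = 345
lambda * (t1-t0) = 0.0126 * 345 = 4.347
R = exp(-4.347)
R = 0.0129

0.0129


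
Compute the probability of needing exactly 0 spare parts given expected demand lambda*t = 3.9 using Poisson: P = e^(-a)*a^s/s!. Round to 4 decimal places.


a = 3.9, s = 0
e^(-a) = e^(-3.9) = 0.0202
a^s = 3.9^0 = 1.0
s! = 1
P = 0.0202 * 1.0 / 1
P = 0.0202

0.0202


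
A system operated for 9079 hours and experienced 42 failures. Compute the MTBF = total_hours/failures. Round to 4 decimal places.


total_hours = 9079
failures = 42
MTBF = 9079 / 42
MTBF = 216.1667

216.1667


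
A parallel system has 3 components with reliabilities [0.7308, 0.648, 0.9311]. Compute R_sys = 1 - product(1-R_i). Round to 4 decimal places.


Components: [0.7308, 0.648, 0.9311]
(1 - 0.7308) = 0.2692, running product = 0.2692
(1 - 0.648) = 0.352, running product = 0.0948
(1 - 0.9311) = 0.0689, running product = 0.0065
Product of (1-R_i) = 0.0065
R_sys = 1 - 0.0065 = 0.9935

0.9935


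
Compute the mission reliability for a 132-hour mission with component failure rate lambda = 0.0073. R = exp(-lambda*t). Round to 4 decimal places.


lambda = 0.0073
mission_time = 132
lambda * t = 0.0073 * 132 = 0.9636
R = exp(-0.9636)
R = 0.3815

0.3815


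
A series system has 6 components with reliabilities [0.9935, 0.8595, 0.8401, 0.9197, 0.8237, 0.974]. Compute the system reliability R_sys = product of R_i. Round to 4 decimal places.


Components: [0.9935, 0.8595, 0.8401, 0.9197, 0.8237, 0.974]
After component 1 (R=0.9935): product = 0.9935
After component 2 (R=0.8595): product = 0.8539
After component 3 (R=0.8401): product = 0.7174
After component 4 (R=0.9197): product = 0.6598
After component 5 (R=0.8237): product = 0.5435
After component 6 (R=0.974): product = 0.5293
R_sys = 0.5293

0.5293


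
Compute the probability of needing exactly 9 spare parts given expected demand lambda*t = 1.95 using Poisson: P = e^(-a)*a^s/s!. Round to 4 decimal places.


a = 1.95, s = 9
e^(-a) = e^(-1.95) = 0.1423
a^s = 1.95^9 = 407.6726
s! = 362880
P = 0.1423 * 407.6726 / 362880
P = 0.0002

0.0002


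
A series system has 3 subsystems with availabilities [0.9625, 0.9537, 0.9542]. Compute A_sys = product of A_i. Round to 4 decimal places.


Subsystems: [0.9625, 0.9537, 0.9542]
After subsystem 1 (A=0.9625): product = 0.9625
After subsystem 2 (A=0.9537): product = 0.9179
After subsystem 3 (A=0.9542): product = 0.8759
A_sys = 0.8759

0.8759


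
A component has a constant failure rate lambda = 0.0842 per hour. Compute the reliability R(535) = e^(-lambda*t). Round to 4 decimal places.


lambda = 0.0842
t = 535
lambda * t = 45.047
R(t) = e^(-45.047)
R(t) = 0.0

0.0


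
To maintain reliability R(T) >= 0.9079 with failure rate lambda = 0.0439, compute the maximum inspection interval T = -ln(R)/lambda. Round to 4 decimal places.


R_target = 0.9079
lambda = 0.0439
-ln(0.9079) = 0.0966
T = 0.0966 / 0.0439
T = 2.2009

2.2009


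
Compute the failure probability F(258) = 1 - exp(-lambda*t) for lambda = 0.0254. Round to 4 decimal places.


lambda = 0.0254, t = 258
lambda * t = 6.5532
exp(-6.5532) = 0.0014
F(t) = 1 - 0.0014
F(t) = 0.9986

0.9986


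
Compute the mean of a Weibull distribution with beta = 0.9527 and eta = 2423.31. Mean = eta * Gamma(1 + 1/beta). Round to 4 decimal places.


beta = 0.9527, eta = 2423.31
1/beta = 1.0496
1 + 1/beta = 2.0496
Gamma(2.0496) = 1.022
Mean = 2423.31 * 1.022
Mean = 2476.662

2476.662


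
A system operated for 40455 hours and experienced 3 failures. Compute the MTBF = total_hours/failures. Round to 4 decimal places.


total_hours = 40455
failures = 3
MTBF = 40455 / 3
MTBF = 13485.0

13485.0


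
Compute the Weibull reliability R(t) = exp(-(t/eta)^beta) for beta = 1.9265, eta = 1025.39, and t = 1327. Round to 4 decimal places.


beta = 1.9265, eta = 1025.39, t = 1327
t/eta = 1327 / 1025.39 = 1.2941
(t/eta)^beta = 1.2941^1.9265 = 1.6434
R(t) = exp(-1.6434)
R(t) = 0.1933

0.1933


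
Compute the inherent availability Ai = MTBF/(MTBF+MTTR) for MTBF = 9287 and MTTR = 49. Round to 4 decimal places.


MTBF = 9287
MTTR = 49
MTBF + MTTR = 9336
Ai = 9287 / 9336
Ai = 0.9948

0.9948


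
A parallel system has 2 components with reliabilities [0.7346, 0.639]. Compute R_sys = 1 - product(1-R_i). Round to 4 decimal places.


Components: [0.7346, 0.639]
(1 - 0.7346) = 0.2654, running product = 0.2654
(1 - 0.639) = 0.361, running product = 0.0958
Product of (1-R_i) = 0.0958
R_sys = 1 - 0.0958 = 0.9042

0.9042


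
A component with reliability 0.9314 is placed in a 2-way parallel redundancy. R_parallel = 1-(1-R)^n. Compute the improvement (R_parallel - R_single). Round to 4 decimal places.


R_single = 0.9314, n = 2
1 - R_single = 0.0686
(1 - R_single)^n = 0.0686^2 = 0.0047
R_parallel = 1 - 0.0047 = 0.9953
Improvement = 0.9953 - 0.9314
Improvement = 0.0639

0.0639


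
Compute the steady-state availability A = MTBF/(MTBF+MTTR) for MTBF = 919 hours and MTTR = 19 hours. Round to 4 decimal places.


MTBF = 919
MTTR = 19
MTBF + MTTR = 938
A = 919 / 938
A = 0.9797

0.9797


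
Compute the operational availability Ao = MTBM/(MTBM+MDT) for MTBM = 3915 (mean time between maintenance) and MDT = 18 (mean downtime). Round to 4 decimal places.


MTBM = 3915
MDT = 18
MTBM + MDT = 3933
Ao = 3915 / 3933
Ao = 0.9954

0.9954


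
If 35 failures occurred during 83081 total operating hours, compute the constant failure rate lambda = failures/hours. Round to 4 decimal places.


failures = 35
total_hours = 83081
lambda = 35 / 83081
lambda = 0.0004

0.0004


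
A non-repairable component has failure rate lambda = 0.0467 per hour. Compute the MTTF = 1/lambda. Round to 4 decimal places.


lambda = 0.0467
MTTF = 1 / 0.0467
MTTF = 21.4133

21.4133


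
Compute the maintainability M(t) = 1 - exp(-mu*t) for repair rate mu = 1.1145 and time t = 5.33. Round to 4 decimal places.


mu = 1.1145, t = 5.33
mu * t = 1.1145 * 5.33 = 5.9403
exp(-5.9403) = 0.0026
M(t) = 1 - 0.0026
M(t) = 0.9974

0.9974


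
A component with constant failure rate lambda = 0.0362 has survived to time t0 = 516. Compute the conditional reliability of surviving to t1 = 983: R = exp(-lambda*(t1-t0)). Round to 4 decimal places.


lambda = 0.0362
t0 = 516, t1 = 983
t1 - t0 = 467
lambda * (t1-t0) = 0.0362 * 467 = 16.9054
R = exp(-16.9054)
R = 0.0

0.0


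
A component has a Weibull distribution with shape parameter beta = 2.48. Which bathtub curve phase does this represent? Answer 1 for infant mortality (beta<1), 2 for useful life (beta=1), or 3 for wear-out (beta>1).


beta = 2.48
Compare beta to 1:
beta < 1 => infant mortality (phase 1)
beta = 1 => useful life (phase 2)
beta > 1 => wear-out (phase 3)
Since beta = 2.48, this is wear-out (increasing failure rate)
Phase = 3

3


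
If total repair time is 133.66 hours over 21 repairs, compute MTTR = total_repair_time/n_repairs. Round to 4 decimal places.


total_repair_time = 133.66
n_repairs = 21
MTTR = 133.66 / 21
MTTR = 6.3648

6.3648


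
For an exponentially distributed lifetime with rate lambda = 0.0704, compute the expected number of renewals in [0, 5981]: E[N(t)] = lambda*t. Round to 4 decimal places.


lambda = 0.0704
t = 5981
E[N(t)] = lambda * t
E[N(t)] = 0.0704 * 5981
E[N(t)] = 421.0624

421.0624


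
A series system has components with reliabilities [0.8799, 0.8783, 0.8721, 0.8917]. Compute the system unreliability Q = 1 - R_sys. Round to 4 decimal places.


Components: [0.8799, 0.8783, 0.8721, 0.8917]
After component 1: product = 0.8799
After component 2: product = 0.7728
After component 3: product = 0.674
After component 4: product = 0.601
R_sys = 0.601
Q = 1 - 0.601 = 0.399

0.399


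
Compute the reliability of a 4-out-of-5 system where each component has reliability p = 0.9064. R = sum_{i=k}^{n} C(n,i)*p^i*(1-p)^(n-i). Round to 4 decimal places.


k = 4, n = 5, p = 0.9064
i=4: C(5,4)=5 * 0.9064^4 * 0.0936^1 = 0.3159
i=5: C(5,5)=1 * 0.9064^5 * 0.0936^0 = 0.6118
R = sum of terms = 0.9277

0.9277


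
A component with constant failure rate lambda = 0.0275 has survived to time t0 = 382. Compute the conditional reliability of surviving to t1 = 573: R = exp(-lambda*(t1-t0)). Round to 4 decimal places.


lambda = 0.0275
t0 = 382, t1 = 573
t1 - t0 = 191
lambda * (t1-t0) = 0.0275 * 191 = 5.2525
R = exp(-5.2525)
R = 0.0052

0.0052


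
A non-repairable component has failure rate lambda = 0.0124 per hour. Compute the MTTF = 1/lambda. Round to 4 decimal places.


lambda = 0.0124
MTTF = 1 / 0.0124
MTTF = 80.6452

80.6452


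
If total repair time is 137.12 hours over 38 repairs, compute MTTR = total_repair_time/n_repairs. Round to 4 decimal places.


total_repair_time = 137.12
n_repairs = 38
MTTR = 137.12 / 38
MTTR = 3.6084

3.6084


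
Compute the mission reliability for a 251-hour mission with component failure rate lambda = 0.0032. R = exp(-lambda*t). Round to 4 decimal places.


lambda = 0.0032
mission_time = 251
lambda * t = 0.0032 * 251 = 0.8032
R = exp(-0.8032)
R = 0.4479

0.4479


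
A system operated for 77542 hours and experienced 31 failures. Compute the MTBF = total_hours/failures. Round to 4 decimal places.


total_hours = 77542
failures = 31
MTBF = 77542 / 31
MTBF = 2501.3548

2501.3548


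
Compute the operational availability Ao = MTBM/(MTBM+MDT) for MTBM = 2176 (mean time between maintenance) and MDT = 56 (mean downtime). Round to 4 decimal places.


MTBM = 2176
MDT = 56
MTBM + MDT = 2232
Ao = 2176 / 2232
Ao = 0.9749

0.9749


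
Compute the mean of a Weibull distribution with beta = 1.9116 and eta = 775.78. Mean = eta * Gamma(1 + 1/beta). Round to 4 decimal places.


beta = 1.9116, eta = 775.78
1/beta = 0.5231
1 + 1/beta = 1.5231
Gamma(1.5231) = 0.8872
Mean = 775.78 * 0.8872
Mean = 688.2682

688.2682


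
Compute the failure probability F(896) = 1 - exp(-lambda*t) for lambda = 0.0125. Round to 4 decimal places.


lambda = 0.0125, t = 896
lambda * t = 11.2
exp(-11.2) = 0.0
F(t) = 1 - 0.0
F(t) = 1.0

1.0


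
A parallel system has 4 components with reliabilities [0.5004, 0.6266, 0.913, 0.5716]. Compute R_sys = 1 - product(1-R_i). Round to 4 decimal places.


Components: [0.5004, 0.6266, 0.913, 0.5716]
(1 - 0.5004) = 0.4996, running product = 0.4996
(1 - 0.6266) = 0.3734, running product = 0.1866
(1 - 0.913) = 0.087, running product = 0.0162
(1 - 0.5716) = 0.4284, running product = 0.007
Product of (1-R_i) = 0.007
R_sys = 1 - 0.007 = 0.993

0.993


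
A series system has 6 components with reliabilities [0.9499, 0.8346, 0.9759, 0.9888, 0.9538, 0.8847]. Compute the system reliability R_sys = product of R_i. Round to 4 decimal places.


Components: [0.9499, 0.8346, 0.9759, 0.9888, 0.9538, 0.8847]
After component 1 (R=0.9499): product = 0.9499
After component 2 (R=0.8346): product = 0.7928
After component 3 (R=0.9759): product = 0.7737
After component 4 (R=0.9888): product = 0.765
After component 5 (R=0.9538): product = 0.7297
After component 6 (R=0.8847): product = 0.6455
R_sys = 0.6455

0.6455


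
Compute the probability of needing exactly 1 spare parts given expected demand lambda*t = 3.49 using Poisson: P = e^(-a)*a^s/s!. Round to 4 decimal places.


a = 3.49, s = 1
e^(-a) = e^(-3.49) = 0.0305
a^s = 3.49^1 = 3.49
s! = 1
P = 0.0305 * 3.49 / 1
P = 0.1064

0.1064


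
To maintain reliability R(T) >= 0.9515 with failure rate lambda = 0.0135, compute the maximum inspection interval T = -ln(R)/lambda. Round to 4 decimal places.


R_target = 0.9515
lambda = 0.0135
-ln(0.9515) = 0.0497
T = 0.0497 / 0.0135
T = 3.6826

3.6826


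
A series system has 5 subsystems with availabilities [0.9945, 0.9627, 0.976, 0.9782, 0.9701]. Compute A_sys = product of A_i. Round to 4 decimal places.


Subsystems: [0.9945, 0.9627, 0.976, 0.9782, 0.9701]
After subsystem 1 (A=0.9945): product = 0.9945
After subsystem 2 (A=0.9627): product = 0.9574
After subsystem 3 (A=0.976): product = 0.9344
After subsystem 4 (A=0.9782): product = 0.9141
After subsystem 5 (A=0.9701): product = 0.8867
A_sys = 0.8867

0.8867


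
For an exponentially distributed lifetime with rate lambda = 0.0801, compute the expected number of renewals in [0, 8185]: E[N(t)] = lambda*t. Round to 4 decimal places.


lambda = 0.0801
t = 8185
E[N(t)] = lambda * t
E[N(t)] = 0.0801 * 8185
E[N(t)] = 655.6185

655.6185


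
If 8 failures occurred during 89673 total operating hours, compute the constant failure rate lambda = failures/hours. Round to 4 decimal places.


failures = 8
total_hours = 89673
lambda = 8 / 89673
lambda = 0.0001

0.0001


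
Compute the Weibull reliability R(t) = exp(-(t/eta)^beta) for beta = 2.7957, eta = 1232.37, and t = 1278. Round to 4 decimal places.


beta = 2.7957, eta = 1232.37, t = 1278
t/eta = 1278 / 1232.37 = 1.037
(t/eta)^beta = 1.037^2.7957 = 1.107
R(t) = exp(-1.107)
R(t) = 0.3306

0.3306


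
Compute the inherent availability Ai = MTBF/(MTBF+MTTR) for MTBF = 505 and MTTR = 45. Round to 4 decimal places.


MTBF = 505
MTTR = 45
MTBF + MTTR = 550
Ai = 505 / 550
Ai = 0.9182

0.9182


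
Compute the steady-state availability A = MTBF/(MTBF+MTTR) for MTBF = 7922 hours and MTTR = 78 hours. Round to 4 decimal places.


MTBF = 7922
MTTR = 78
MTBF + MTTR = 8000
A = 7922 / 8000
A = 0.9902

0.9902


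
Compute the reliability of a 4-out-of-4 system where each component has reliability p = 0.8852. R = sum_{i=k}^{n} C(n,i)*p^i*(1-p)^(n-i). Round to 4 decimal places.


k = 4, n = 4, p = 0.8852
i=4: C(4,4)=1 * 0.8852^4 * 0.1148^0 = 0.614
R = sum of terms = 0.614

0.614


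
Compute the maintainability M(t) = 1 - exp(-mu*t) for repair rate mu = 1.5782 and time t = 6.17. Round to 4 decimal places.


mu = 1.5782, t = 6.17
mu * t = 1.5782 * 6.17 = 9.7375
exp(-9.7375) = 0.0001
M(t) = 1 - 0.0001
M(t) = 0.9999

0.9999


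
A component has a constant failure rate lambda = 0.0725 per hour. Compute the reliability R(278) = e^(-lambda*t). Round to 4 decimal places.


lambda = 0.0725
t = 278
lambda * t = 20.155
R(t) = e^(-20.155)
R(t) = 0.0

0.0


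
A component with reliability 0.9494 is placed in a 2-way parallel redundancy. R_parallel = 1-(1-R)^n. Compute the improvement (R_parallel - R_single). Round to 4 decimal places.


R_single = 0.9494, n = 2
1 - R_single = 0.0506
(1 - R_single)^n = 0.0506^2 = 0.0026
R_parallel = 1 - 0.0026 = 0.9974
Improvement = 0.9974 - 0.9494
Improvement = 0.048

0.048


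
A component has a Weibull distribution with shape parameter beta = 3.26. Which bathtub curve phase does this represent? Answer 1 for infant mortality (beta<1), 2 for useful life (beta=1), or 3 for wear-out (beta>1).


beta = 3.26
Compare beta to 1:
beta < 1 => infant mortality (phase 1)
beta = 1 => useful life (phase 2)
beta > 1 => wear-out (phase 3)
Since beta = 3.26, this is wear-out (increasing failure rate)
Phase = 3

3


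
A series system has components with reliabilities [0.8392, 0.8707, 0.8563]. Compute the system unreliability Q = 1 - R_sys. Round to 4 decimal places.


Components: [0.8392, 0.8707, 0.8563]
After component 1: product = 0.8392
After component 2: product = 0.7307
After component 3: product = 0.6257
R_sys = 0.6257
Q = 1 - 0.6257 = 0.3743

0.3743


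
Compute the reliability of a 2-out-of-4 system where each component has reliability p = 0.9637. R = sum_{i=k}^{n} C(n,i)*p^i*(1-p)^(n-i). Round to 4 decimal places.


k = 2, n = 4, p = 0.9637
i=2: C(4,2)=6 * 0.9637^2 * 0.0363^2 = 0.0073
i=3: C(4,3)=4 * 0.9637^3 * 0.0363^1 = 0.13
i=4: C(4,4)=1 * 0.9637^4 * 0.0363^0 = 0.8625
R = sum of terms = 0.9998

0.9998


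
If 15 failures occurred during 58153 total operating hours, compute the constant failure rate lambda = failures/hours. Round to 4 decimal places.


failures = 15
total_hours = 58153
lambda = 15 / 58153
lambda = 0.0003

0.0003


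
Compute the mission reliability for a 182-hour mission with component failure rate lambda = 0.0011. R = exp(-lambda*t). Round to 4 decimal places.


lambda = 0.0011
mission_time = 182
lambda * t = 0.0011 * 182 = 0.2002
R = exp(-0.2002)
R = 0.8186

0.8186


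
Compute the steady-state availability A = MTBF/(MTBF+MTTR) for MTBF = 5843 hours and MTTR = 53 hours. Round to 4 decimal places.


MTBF = 5843
MTTR = 53
MTBF + MTTR = 5896
A = 5843 / 5896
A = 0.991

0.991


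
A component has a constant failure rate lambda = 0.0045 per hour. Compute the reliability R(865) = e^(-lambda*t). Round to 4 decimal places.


lambda = 0.0045
t = 865
lambda * t = 3.8925
R(t) = e^(-3.8925)
R(t) = 0.0204

0.0204


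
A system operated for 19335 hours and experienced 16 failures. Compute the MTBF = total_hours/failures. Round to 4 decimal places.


total_hours = 19335
failures = 16
MTBF = 19335 / 16
MTBF = 1208.4375

1208.4375


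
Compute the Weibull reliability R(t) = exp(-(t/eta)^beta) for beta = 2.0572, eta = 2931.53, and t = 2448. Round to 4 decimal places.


beta = 2.0572, eta = 2931.53, t = 2448
t/eta = 2448 / 2931.53 = 0.8351
(t/eta)^beta = 0.8351^2.0572 = 0.6902
R(t) = exp(-0.6902)
R(t) = 0.5015

0.5015


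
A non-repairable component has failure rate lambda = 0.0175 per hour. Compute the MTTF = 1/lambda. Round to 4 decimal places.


lambda = 0.0175
MTTF = 1 / 0.0175
MTTF = 57.1429

57.1429


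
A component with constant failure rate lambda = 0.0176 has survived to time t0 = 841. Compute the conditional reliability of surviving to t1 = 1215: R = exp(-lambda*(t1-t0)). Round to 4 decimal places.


lambda = 0.0176
t0 = 841, t1 = 1215
t1 - t0 = 374
lambda * (t1-t0) = 0.0176 * 374 = 6.5824
R = exp(-6.5824)
R = 0.0014

0.0014


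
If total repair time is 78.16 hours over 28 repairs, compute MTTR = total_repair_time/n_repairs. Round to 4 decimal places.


total_repair_time = 78.16
n_repairs = 28
MTTR = 78.16 / 28
MTTR = 2.7914

2.7914


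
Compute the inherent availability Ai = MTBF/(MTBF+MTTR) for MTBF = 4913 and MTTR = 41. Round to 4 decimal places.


MTBF = 4913
MTTR = 41
MTBF + MTTR = 4954
Ai = 4913 / 4954
Ai = 0.9917

0.9917


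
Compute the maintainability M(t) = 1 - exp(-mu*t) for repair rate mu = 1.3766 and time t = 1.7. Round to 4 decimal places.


mu = 1.3766, t = 1.7
mu * t = 1.3766 * 1.7 = 2.3402
exp(-2.3402) = 0.0963
M(t) = 1 - 0.0963
M(t) = 0.9037

0.9037


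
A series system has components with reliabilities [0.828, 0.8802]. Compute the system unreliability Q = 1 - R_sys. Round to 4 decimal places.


Components: [0.828, 0.8802]
After component 1: product = 0.828
After component 2: product = 0.7288
R_sys = 0.7288
Q = 1 - 0.7288 = 0.2712

0.2712


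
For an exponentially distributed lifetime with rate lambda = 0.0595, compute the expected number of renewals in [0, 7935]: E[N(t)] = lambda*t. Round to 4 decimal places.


lambda = 0.0595
t = 7935
E[N(t)] = lambda * t
E[N(t)] = 0.0595 * 7935
E[N(t)] = 472.1325

472.1325


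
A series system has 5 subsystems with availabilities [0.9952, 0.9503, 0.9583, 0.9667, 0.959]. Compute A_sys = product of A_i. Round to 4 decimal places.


Subsystems: [0.9952, 0.9503, 0.9583, 0.9667, 0.959]
After subsystem 1 (A=0.9952): product = 0.9952
After subsystem 2 (A=0.9503): product = 0.9457
After subsystem 3 (A=0.9583): product = 0.9063
After subsystem 4 (A=0.9667): product = 0.8761
After subsystem 5 (A=0.959): product = 0.8402
A_sys = 0.8402

0.8402


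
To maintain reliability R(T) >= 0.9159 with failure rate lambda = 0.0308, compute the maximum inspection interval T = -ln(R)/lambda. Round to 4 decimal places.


R_target = 0.9159
lambda = 0.0308
-ln(0.9159) = 0.0878
T = 0.0878 / 0.0308
T = 2.8522

2.8522


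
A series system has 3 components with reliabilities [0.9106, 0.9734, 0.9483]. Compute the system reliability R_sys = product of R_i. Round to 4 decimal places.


Components: [0.9106, 0.9734, 0.9483]
After component 1 (R=0.9106): product = 0.9106
After component 2 (R=0.9734): product = 0.8864
After component 3 (R=0.9483): product = 0.8406
R_sys = 0.8406

0.8406
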